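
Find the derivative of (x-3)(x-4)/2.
(2x - 7)/2

Reasoning: d/dx[(x-3)(x-4)] = (x-4) + (x-3) = 2x - 7. Dividing by 2 gives (2x - 7)/2.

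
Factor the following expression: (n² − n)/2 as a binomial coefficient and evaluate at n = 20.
C(n,2); C(20,2) = 190

Working:
(n² − n)/2 = n(n−1)/2 = C(n,2). At n = 20: C(20,2) = 190.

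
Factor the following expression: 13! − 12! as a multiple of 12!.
12 × 12! = 5,748,019,200

13! − 12! = 13·12! − 12! = (13 − 1)·12! = 12 × 12! = 5,748,019,200.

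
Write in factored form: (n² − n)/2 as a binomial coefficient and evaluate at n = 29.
C(n,2); C(29,2) = 406

(n² − n)/2 = n(n−1)/2 = C(n,2). At n = 29: C(29,2) = 406.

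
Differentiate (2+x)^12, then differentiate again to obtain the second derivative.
132(2+x)^10

Working:
First derivative: 12(2+x)^{11}. Second derivative: 12·11·(2+x)^{10} = 132(2+x)^{10}.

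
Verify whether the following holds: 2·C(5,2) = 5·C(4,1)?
True

Solution: Absorption identity k·C(n,k) = n·C(n-1,k-1). LHS = 2·10 = 20; RHS = 5·4 = 20.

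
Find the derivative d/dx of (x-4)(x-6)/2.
(2x - 10)/2

d/dx[(x-4)(x-6)] = (x-6) + (x-4) = 2x - 10. Dividing by 2 gives (2x - 10)/2.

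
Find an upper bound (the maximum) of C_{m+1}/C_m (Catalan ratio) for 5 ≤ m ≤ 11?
46/13

Explanation: C_{m+1}/C_m = 2(2m+1)/(m+2), which increases with m. Maximum at m = 11: 2·23/13 = 46/13.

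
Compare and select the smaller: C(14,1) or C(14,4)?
C(14,1)

C(14,1)=14, C(14,4)=1,001.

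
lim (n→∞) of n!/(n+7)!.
0

Solution: n!/(n+7)! = 1/[(n+1)(n+2)···(n+7)] → 0 as n → ∞.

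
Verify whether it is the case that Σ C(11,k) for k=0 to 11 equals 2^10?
False

Working:
Binomial theorem: Σ C(11,k) = (1+1)^11 = 2^11 = 2,048; RHS 2^10 = 1,024.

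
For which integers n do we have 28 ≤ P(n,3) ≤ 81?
P(4,3)=24; P(5,3)=60; P(6,3)=120. So valid n = 5.
Final answer: 5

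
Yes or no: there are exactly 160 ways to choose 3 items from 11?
No

Reasoning: C(11,3) = 165 ≠ 160.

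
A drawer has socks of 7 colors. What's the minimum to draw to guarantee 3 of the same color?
15

Working:
Worst case: 2 of each = 14. One more: 15.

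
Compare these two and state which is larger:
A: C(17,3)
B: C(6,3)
A

A=C(17,3)=680, B=C(6,3)=20.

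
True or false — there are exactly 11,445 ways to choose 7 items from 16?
False

C(16,7) = 11,440 ≠ 11445.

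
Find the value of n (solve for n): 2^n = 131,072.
131,072 = 1,024 × 128 = 2^10 × 2^7 = 2^17, so n = 17.

Answer: 17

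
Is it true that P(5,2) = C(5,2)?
False

Solution: P(5,2) = 20 but C(5,2) = 10; they differ by a factor of 2! = 2, so the statement does not hold.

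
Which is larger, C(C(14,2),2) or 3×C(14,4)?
C(C(14,2),2)

Working:
C(C(14,2),2)=4,095, 3×C(14,4)=3,003.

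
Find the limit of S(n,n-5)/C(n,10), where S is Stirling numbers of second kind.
945

The leading term of S(n,n-5) as a polynomial in n is (9)!!·C(n,10), so the ratio → (9)!! = 945.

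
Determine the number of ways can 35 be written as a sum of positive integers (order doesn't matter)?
14,883

Solution: Pentagonal recurrence p(n) = p(n−1) + p(n−2) − p(n−5) − p(n−7) + …: p(35) = p(34) + p(33) − p(30) − p(28) + p(23) + p(20) − p(13) − p(9) + p(0) = 12,310 + 10,143 − 5,604 − 3,718 + 1,255 + 627 − 101 − 30 + 1 = 14,883.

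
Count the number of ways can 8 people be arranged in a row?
Arrangements of 8 distinct objects: 8! = 40,320.

Answer: 40,320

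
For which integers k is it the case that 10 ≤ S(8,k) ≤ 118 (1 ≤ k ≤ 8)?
7

S(8,1)=1; S(8,2)=127; S(8,3)=966; S(8,4)=1,701; S(8,5)=1,050; S(8,6)=266; S(8,7)=28; S(8,8)=1. So valid k = 7.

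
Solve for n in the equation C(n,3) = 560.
16

Reasoning: C(n,3) = n(n−1)(n−2)/3! is increasing in n, and n(n−1)(n−2) = 3!·560 = 3,360 ≈ (n−1)^3 gives n ≈ 16.0. Check: C(14,3) = 364, C(15,3) = 455, C(16,3) = 560 ✓. So n = 16.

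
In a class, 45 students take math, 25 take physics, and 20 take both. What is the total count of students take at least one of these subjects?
50

|A∪B| = |A|+|B|-|A∩B| = 45+25-20 = 50.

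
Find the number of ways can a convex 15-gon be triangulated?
742,900

Reasoning: Using the Catalan number formula: C_n = C(2n, n) / (n+1)
C_13 = C(26, 13) / (13+1)
     = 10400600 / 14
     = 742,900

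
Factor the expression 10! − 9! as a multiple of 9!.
9 × 9! = 3,265,920

10! − 9! = 10·9! − 9! = (10 − 1)·9! = 9 × 9! = 3,265,920.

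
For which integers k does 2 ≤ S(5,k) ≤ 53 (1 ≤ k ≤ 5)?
2, 3, 4
S(5,1)=1; S(5,2)=15; S(5,3)=25; S(5,4)=10; S(5,5)=1. So valid k = 2, 3, 4.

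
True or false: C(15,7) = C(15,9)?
C(15,7) = 6,435 but C(15,9) = 5,005; symmetry gives C(15,7) = C(15,8), not C(15,9).
Final answer: False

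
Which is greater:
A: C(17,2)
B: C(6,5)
A=C(17,2)=136, B=C(6,5)=6.

Answer: A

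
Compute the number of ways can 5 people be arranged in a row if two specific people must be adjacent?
Treat pair as unit: (5-1)! arrangements × 2 internal orders = 48.

Answer: 48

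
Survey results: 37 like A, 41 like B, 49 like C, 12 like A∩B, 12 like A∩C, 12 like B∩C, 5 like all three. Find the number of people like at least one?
96

Solution: |A∪B∪C| = 37+41+49-12-12-12+5 = 96.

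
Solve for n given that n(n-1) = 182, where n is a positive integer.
n² − n − 182 = 0, so n = (1 ± √(1 + 4·182))/2 = (1 ± √729)/2 = (1 ± 27)/2, i.e. n = 14 or n = -13. Taking the positive root, n = 14 (check: 14×13 = 182).

Answer: 14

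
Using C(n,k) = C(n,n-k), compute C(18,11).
31,824

Working:
C(18,11) = C(18,7) = 31,824.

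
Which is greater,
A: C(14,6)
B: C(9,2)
A=C(14,6)=3,003, B=C(9,2)=36.

Answer: A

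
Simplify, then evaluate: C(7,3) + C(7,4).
70
By Pascal's identity: C(8,4) = 70.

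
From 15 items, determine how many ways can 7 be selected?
6,435

Explanation: C(15,7) = 15! / (7! × (15-7)!)
         = 15! / (7! × 8!)
         = 6,435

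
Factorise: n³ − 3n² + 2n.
n(n − 1)(n − 2)

Working:
n³ − 3n² + 2n = n(n² − 3n + 2) = n(n − 1)(n − 2).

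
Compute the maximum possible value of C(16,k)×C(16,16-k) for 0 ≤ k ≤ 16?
165,636,900

Reasoning: C(16,k)·C(16,16-k) = C(16,k)², maximised at the centre k = 8: C(16,8)² = 165,636,900.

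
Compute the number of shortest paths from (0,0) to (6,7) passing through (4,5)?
756

Reasoning: To (4,5): C(9,4)=126. From there: C(4,2)=6. Total: 756.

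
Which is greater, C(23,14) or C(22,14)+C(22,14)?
C(23,14)=817,190; C(22,14)+C(22,14)=319,770+319,770=639,540.

Answer: C(23,14)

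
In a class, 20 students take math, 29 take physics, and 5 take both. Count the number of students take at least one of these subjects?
44

Working:
|A∪B| = |A|+|B|-|A∩B| = 20+29-5 = 44.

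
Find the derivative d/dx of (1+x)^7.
Using the power rule: d/dx (1+x)^7 = 7(1+x)^{6}.
Final answer: 7(1+x)^6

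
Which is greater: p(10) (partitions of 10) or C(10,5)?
C(10,5)

Solution: Pentagonal recurrence p(n) = p(n−1) + p(n−2) − p(n−5) − p(n−7) + …: p(10) = p(9) + p(8) − p(5) − p(3) = 30 + 22 − 7 − 3 = 42; C(10,5) = 252.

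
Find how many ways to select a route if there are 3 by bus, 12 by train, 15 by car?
By the addition principle: 3 + 12 + 15 = 30.
Final answer: 30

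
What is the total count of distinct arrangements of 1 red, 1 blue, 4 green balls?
30
Multinomial: 6!/(1! × 1! × 4!) = 30.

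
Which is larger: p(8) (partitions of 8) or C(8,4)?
C(8,4)

Solution: Pentagonal recurrence p(n) = p(n−1) + p(n−2) − p(n−5) − p(n−7) + …: p(8) = p(7) + p(6) − p(3) − p(1) = 15 + 11 − 3 − 1 = 22; C(8,4) = 70.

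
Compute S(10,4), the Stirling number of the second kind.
Using the Stirling recurrence: S(n,k) = k·S(n-1,k) + S(n-1,k-1)
S(10,4) = 4·S(9,4) + S(9,3)
         = 4·7770 + 3025
         = 31080 + 3025
         = 34,105

Answer: 34,105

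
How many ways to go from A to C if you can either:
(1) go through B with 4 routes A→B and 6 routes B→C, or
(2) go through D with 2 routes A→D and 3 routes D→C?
Route via B: 4×6=24. Route via D: 2×3=6. Total: 30.

Answer: 30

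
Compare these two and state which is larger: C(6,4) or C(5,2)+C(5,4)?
Equal

C(6,4)=15; C(5,2)+C(5,4)=10+5=15.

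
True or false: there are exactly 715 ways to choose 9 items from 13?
True

Working:
C(13,9) = 715.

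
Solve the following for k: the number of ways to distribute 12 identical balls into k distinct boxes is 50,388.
8

Solution: Stars and bars: the count is C(12+k−1, k−1), increasing in k. k=6: C(17,5) = 6,188, k=7: C(18,6) = 18,564, k=8: C(19,7) = 50,388 ✓. So k = 8.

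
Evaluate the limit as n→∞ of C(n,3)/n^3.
C(n,3) ≈ n^3/3! for large n. Limit = 1/3! = 1/6.

Answer: 1/6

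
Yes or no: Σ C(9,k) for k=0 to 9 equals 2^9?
Yes

Solution: Binomial theorem: Σ C(9,k) = (1+1)^9 = 2^9 = 512; RHS 2^9 = 512.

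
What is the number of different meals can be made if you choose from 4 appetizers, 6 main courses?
24
By the multiplication principle: 4 × 6 = 24.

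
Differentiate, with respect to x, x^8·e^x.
(8x^7 + x^8)e^x

Reasoning: Product rule: d/dx[x^8]·e^x + x^8·d/dx[e^x] = 8x^{7}e^x + x^8e^x.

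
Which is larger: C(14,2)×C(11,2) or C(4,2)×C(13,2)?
C(14,2)×C(11,2)=5,005, C(4,2)×C(13,2)=468.

Answer: C(14,2)×C(11,2)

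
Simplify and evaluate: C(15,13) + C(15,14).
By Pascal's identity: C(16,14) = 120.
Final answer: 120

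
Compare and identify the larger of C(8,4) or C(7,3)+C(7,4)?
Equal

Working:
By Pascal's identity: C(8,4) = C(7,3)+C(7,4) = 70. Equal.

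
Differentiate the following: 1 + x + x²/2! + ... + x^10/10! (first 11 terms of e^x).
1 + x + x²/2! + ... + x^9/9!

Solution: Differentiating term by term gives the first 10 terms of e^x.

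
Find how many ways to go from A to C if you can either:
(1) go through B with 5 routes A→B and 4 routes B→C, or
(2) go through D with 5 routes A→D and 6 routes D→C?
50

Solution: Route via B: 5×4=20. Route via D: 5×6=30. Total: 50.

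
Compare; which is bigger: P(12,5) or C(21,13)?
C(21,13)

P(12,5)=95,040, C(21,13)=203,490.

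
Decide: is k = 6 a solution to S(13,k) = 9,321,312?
S(13,6) = 6·S(12,6) + S(12,5) = 6·1,323,652 + 1,379,400 = 9,321,312, which equals 9,321,312.
Final answer: Yes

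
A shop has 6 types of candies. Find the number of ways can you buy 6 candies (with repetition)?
462

Working:
Stars and bars: C(6+6-1, 6) = C(11, 6) = 462.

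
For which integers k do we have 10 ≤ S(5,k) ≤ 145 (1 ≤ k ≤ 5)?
2, 3, 4
S(5,1)=1; S(5,2)=15; S(5,3)=25; S(5,4)=10; S(5,5)=1. So valid k = 2, 3, 4.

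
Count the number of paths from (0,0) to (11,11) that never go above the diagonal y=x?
58,786

Counted by the Catalan number C_11: C_11 = C(22,11)/(11+1) = 705,432/12 = 58,786.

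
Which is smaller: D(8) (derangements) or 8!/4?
8!/4

Reasoning: D(8) = (8-1)·[D(7) + D(6)] = 7·[1,854 + 265] = 14,833; 8!/4 = 40,320/4 = 10,080.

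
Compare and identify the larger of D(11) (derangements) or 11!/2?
11!/2
D(11) = (11-1)·[D(10) + D(9)] = 10·[1,334,961 + 133,496] = 14,684,570; 11!/2 = 39,916,800/2 = 19,958,400.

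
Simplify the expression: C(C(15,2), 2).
5,460

Solution: C(15,2) = 105, then C(105, 2) = 5,460.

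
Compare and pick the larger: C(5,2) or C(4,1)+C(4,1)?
C(5,2)

Solution: C(5,2)=10; C(4,1)+C(4,1)=4+4=8.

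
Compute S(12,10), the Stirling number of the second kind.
Using the Stirling recurrence: S(n,k) = k·S(n-1,k) + S(n-1,k-1)
S(12,10) = 10·S(11,10) + S(11,9)
         = 10·55 + 1155
         = 550 + 1155
         = 1,705
Final answer: 1,705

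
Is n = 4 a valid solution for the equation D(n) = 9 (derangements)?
D(4) = (4-1)·[D(3) + D(2)] = 3·[2 + 1] = 9, which equals 9.
Final answer: Yes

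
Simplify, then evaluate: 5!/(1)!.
120

Reasoning: This equals 5×4×...×2 = 120.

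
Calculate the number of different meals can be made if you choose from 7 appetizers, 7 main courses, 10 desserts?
By the multiplication principle: 7 × 7 × 10 = 490.
Final answer: 490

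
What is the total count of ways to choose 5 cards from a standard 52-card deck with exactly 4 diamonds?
27,885

Working:
13 diamonds and 39 non-diamonds: C(13,4) × C(39,1) = 715 × 39 = 27,885.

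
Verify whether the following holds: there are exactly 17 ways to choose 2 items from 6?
False

Working:
C(6,2) = 15 ≠ 17.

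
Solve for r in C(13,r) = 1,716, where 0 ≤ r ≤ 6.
6

C(13,r) is increasing for 0 ≤ r ≤ 6. Stepping up (C(13,r+1) = C(13,r)·(13−r)/(r+1)): C(13,1) = 13, C(13,2) = 78, C(13,3) = 286, C(13,4) = 715, C(13,5) = 1,287, C(13,6) = 1,716 ✓. So r = 6.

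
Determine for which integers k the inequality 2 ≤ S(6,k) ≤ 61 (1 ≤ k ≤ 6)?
2, 5
S(6,1)=1; S(6,2)=31; S(6,3)=90; S(6,4)=65; S(6,5)=15; S(6,6)=1. So valid k = 2, 5.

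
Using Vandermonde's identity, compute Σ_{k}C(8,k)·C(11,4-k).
3,876

Working:
= C(8+11,4) = C(19,4) = 3,876.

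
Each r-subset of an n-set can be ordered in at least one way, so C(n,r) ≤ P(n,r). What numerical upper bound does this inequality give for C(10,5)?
P(10,5) = 10·9·8·7·6 = 30,240, so C(10,5) ≤ 30,240. (The bound is loose by a factor of 5! = 120: C(10,5) = 30,240/120 = 252.)

Answer: 30,240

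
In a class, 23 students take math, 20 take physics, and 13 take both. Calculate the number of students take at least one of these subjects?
30

Working:
|A∪B| = |A|+|B|-|A∩B| = 23+20-13 = 30.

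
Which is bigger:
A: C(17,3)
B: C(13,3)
A

Reasoning: A=C(17,3)=680, B=C(13,3)=286.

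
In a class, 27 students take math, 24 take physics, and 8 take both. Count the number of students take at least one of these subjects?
43

|A∪B| = |A|+|B|-|A∩B| = 27+24-8 = 43.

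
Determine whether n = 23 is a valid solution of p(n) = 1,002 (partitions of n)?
Pentagonal recurrence p(n) = p(n−1) + p(n−2) − p(n−5) − p(n−7) + …: p(23) = p(22) + p(21) − p(18) − p(16) + p(11) + p(8) − p(1) = 1,002 + 792 − 385 − 231 + 56 + 22 − 1 = 1,255, which does not equal 1,002.

Answer: No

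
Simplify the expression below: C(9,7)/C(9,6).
3/7

Reasoning: C(n,k+1)/C(n,k) = (n−k)/(k+1). Here (9−6)/(6+1) = 3/7 = 3/7.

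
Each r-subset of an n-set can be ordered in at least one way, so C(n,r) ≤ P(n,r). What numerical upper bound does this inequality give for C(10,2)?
90

Explanation: P(10,2) = 10·9 = 90, so C(10,2) ≤ 90. (The bound is loose by a factor of 2! = 2: C(10,2) = 90/2 = 45.)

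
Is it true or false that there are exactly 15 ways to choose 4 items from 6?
True

Working:
C(6,4) = 15.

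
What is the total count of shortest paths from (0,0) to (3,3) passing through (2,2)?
12

To (2,2): C(4,2)=6. From there: C(2,1)=2. Total: 12.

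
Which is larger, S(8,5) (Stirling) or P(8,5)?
P(8,5)

Solution: S(8,5) = 5·S(7,5) + S(7,4) = 5·140 + 350 = 1,050; P(8,5) = 6,720.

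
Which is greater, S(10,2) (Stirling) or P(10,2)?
S(10,2)
S(10,2) = 2·S(9,2) + S(9,1) = 2·255 + 1 = 511; P(10,2) = 90.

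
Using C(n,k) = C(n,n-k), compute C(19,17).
171

Working:
C(19,17) = C(19,2) = 171.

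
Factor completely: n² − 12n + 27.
Seek roots whose sum is 12 and product is 27: (3, 9). So n² − 12n + 27 = (n − 3)(n − 9).

Answer: (n − 3)(n − 9)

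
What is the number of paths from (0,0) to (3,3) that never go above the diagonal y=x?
5

Explanation: Counted by the Catalan number C_3: C_3 = C(6,3)/(3+1) = 20/4 = 5.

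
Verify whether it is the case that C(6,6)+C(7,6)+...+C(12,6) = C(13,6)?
Hockey stick identity gives Σ = C(13,7) = 1,716; RHS C(13,6) = 1,716.

Answer: True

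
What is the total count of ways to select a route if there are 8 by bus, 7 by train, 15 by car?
30

Explanation: By the addition principle: 8 + 7 + 15 = 30.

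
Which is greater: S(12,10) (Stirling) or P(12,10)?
S(12,10) = 10·S(11,10) + S(11,9) = 10·55 + 1,155 = 1,705; P(12,10) = 239,500,800.
Final answer: P(12,10)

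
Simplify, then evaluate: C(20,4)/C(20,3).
17/4

Reasoning: C(n,k+1)/C(n,k) = (n−k)/(k+1). Here (20−3)/(3+1) = 17/4 = 17/4.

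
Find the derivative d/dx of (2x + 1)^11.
22(2x + 1)^10

Explanation: Chain rule: 11(2x+1)^{10} × 2 = 22(2x+1)^{10}.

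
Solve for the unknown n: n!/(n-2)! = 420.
21
n!/(n-2)! = n×(n-1), a product of 2 consecutive integers ≈ (n−0.5)^2. 420^(1/2) + 0.5 ≈ 21.0; check n = 21: 21×20 = 420 ✓. So n = 21.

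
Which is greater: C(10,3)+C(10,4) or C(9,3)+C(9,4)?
C(10,3)+C(10,4)

Working:
First=330, Second=210.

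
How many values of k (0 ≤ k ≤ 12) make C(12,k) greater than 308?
5

Working:
Row 12 is unimodal and symmetric about k=12/2. C(12,3)=220 ≤ 308; C(12,4)=495 > 308; by symmetry C(12,k) > 308 for k = 4..8. That's 8 - 4 + 1 = 5 values.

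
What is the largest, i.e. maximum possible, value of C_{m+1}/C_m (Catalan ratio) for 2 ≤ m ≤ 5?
C_{m+1}/C_m = 2(2m+1)/(m+2), which increases with m. Maximum at m = 5: 2·11/7 = 22/7.
Final answer: 22/7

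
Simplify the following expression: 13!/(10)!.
1,716

Solution: This equals 13×12×11 = 1,716.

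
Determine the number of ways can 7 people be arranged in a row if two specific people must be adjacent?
Treat pair as unit: (7-1)! arrangements × 2 internal orders = 1,440.

Answer: 1,440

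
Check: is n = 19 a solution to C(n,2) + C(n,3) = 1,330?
No

Reasoning: C(19,2) + C(19,3) = 171 + 969 = 1,140, which does not equal 1,330.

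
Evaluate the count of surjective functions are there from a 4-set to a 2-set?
Onto functions = 2! × S(4,2)
First compute S(4,2) via recurrence:
Using the Stirling recurrence: S(n,k) = k·S(n-1,k) + S(n-1,k-1)
S(4,2) = 2·S(3,2) + S(3,1)
         = 2·3 + 1
         = 6 + 1
         = 7
Then: 2 × 7 = 14

Answer: 14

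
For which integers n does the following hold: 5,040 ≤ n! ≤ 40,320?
7, 8

n! is strictly increasing; 7! = 5,040 and 8! = 40,320, so valid n = 7, 8.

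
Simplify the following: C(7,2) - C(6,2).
C(7,2) - C(6,2) = C(6,1) = 6.

Answer: 6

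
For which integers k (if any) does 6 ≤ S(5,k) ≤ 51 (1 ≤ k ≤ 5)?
S(5,1)=1; S(5,2)=15; S(5,3)=25; S(5,4)=10; S(5,5)=1. So valid k = 2, 3, 4.

Answer: 2, 3, 4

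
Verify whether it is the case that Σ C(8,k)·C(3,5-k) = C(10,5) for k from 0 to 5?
False

Explanation: Vandermonde's identity gives C(11,5) = 462; RHS C(10,5) = 252.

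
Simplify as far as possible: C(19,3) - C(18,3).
153

Reasoning: C(19,3) - C(18,3) = C(18,2) = 153.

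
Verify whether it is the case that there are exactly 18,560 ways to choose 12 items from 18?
False

C(18,12) = 18,564 ≠ 18560.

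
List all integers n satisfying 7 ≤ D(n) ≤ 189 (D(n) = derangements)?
4, 5

Working:
Using D(n) = (n−1)[D(n−1) + D(n−2)] with D(1)=0, D(2)=1: D(3)=2; D(4)=9; D(5)=44; D(6)=265. So valid n = 4, 5.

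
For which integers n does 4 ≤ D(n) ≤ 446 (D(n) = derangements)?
4, 5, 6

Using D(n) = (n−1)[D(n−1) + D(n−2)] with D(1)=0, D(2)=1: D(3)=2; D(4)=9; D(5)=44; D(6)=265; D(7)=1,854. So valid n = 4, 5, 6.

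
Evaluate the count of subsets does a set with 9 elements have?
512

Explanation: Each element can be included or excluded: 2^9 = 512.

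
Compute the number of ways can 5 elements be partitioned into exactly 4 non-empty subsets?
This equals S(5,4), the Stirling number of the 2nd kind.
Using the Stirling recurrence: S(n,k) = k·S(n-1,k) + S(n-1,k-1)
S(5,4) = 4·S(4,4) + S(4,3)
         = 4·1 + 6
         = 4 + 6
         = 10
Final answer: 10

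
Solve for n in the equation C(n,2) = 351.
27

Solution: C(n,2) = n(n−1)/2! is increasing in n, and n(n−1) = 2!·351 = 702 ≈ (n−0.5)^2 gives n ≈ 27.0. Check: C(25,2) = 300, C(26,2) = 325, C(27,2) = 351 ✓. So n = 27.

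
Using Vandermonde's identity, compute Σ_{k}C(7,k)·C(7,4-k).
= C(7+7,4) = C(14,4) = 1,001.

Answer: 1,001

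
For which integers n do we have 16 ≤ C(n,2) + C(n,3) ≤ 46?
5, 6
C(4,2)+C(4,3)=10; C(5,2)+C(5,3)=20; C(6,2)+C(6,3)=35; C(7,2)+C(7,3)=56. So valid n = 5, 6.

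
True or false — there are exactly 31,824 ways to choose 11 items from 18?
True

Explanation: C(18,11) = 31,824.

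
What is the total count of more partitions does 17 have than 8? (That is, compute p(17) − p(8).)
275

Reasoning: Pentagonal recurrence p(n) = p(n−1) + p(n−2) − p(n−5) − p(n−7) + …: p(17) = p(16) + p(15) − p(12) − p(10) + p(5) + p(2) = 231 + 176 − 77 − 42 + 7 + 2 = 297.
p(8) = p(7) + p(6) − p(3) − p(1) = 15 + 11 − 3 − 1 = 22.
Difference = 297 − 22 = 275.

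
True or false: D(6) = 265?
True

Derangements of 6 elements: D(6) = (6-1)·[D(5) + D(4)] = 5·[44 + 9] = 265.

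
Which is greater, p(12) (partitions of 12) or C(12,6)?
C(12,6)

Working:
Pentagonal recurrence p(n) = p(n−1) + p(n−2) − p(n−5) − p(n−7) + …: p(12) = p(11) + p(10) − p(7) − p(5) + p(0) = 56 + 42 − 15 − 7 + 1 = 77; C(12,6) = 924.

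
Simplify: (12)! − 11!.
439,084,800

Solution: (12)! − 11! = (12)·11! − 11! = (12−1)·11! = 11·11! = 439,084,800.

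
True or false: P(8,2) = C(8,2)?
P(8,2) = 56 and C(8,2) = 28; P(n,r) = r! × C(n,r) so P > C whenever r ≥ 2.
Final answer: False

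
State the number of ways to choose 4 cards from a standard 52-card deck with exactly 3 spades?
11,154

Explanation: 13 spades and 39 non-spades: C(13,3) × C(39,1) = 286 × 39 = 11,154.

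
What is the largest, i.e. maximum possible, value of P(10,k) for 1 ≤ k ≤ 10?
3,628,800

Working:
P(10,k) increases in k, so maximum at k = 10: 10! = 3,628,800.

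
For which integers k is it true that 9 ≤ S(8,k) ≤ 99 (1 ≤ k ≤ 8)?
S(8,1)=1; S(8,2)=127; S(8,3)=966; S(8,4)=1,701; S(8,5)=1,050; S(8,6)=266; S(8,7)=28; S(8,8)=1. So valid k = 7.

Answer: 7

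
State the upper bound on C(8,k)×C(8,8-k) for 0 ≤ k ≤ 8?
4,900

Solution: C(8,k)·C(8,8-k) = C(8,k)², maximised at the centre k = 4: C(8,4)² = 4,900.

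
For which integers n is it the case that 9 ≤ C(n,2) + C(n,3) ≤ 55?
C(3,2)+C(3,3)=4; C(4,2)+C(4,3)=10; C(5,2)+C(5,3)=20; C(6,2)+C(6,3)=35; C(7,2)+C(7,3)=56. So valid n = 4, 5, 6.
Final answer: 4, 5, 6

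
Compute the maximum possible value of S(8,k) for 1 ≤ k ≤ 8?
1,701

Solution: Row S(8,k) for k = 1..8 (via S(n,k) = k·S(n−1,k) + S(n−1,k−1)): 1, 127, 966, 1,701, 1,050, 266, 28, 1. The row is unimodal; maximum at k = 4: 1,701.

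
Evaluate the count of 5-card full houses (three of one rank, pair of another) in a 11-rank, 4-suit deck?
Triple rank: 11. Triple suits: C(4,3)=4. Pair rank: 10. Pair suits: C(4,2)=6. Total: 2,640.

Answer: 2,640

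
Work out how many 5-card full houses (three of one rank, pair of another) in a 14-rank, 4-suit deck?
4,368

Triple rank: 14. Triple suits: C(4,3)=4. Pair rank: 13. Pair suits: C(4,2)=6. Total: 4,368.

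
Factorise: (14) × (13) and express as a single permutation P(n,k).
P(14,2) = 14!/(12)!

Product of 2 consecutive descending integers starting at 14: P(14,2) = 14!/12! = 182.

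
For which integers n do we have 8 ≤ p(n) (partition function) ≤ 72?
6, 7, 8, 9, 10, 11

Working:
Tabulating p(n) via p(n) = p(n−1) + p(n−2) − p(n−5) − p(n−7) + …: p(5)=7; p(6)=11; p(7)=15; p(8)=22; p(9)=30; p(10)=42; p(11)=56; p(12)=77. So valid n = 6, 7, 8, 9, 10, 11.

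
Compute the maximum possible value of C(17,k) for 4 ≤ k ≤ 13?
24,310

Explanation: C(17,k) is maximised at the centre of the row: C(17,8) = 24,310.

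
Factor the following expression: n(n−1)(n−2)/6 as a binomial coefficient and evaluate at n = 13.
C(n,3); C(13,3) = 286

Solution: n(n−1)(n−2)/6 = n!/(3!(n−3)!) = C(n,3). At n = 13: C(13,3) = 286.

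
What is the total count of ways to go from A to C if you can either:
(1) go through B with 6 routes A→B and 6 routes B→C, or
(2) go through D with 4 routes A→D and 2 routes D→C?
Route via B: 6×6=36. Route via D: 4×2=8. Total: 44.
Final answer: 44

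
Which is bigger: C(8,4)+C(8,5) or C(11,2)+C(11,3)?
C(11,2)+C(11,3)

Reasoning: First=126, Second=220.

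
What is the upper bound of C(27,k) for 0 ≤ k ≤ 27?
20,058,300

Working:
Maximum at k = 13 or k = 14: C(27,13) = 20,058,300.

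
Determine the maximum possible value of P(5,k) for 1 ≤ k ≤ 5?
120

P(5,k) increases in k, so maximum at k = 5: 5! = 120.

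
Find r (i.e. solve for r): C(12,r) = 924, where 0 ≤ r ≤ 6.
C(12,r) is increasing for 0 ≤ r ≤ 6. Stepping up (C(12,r+1) = C(12,r)·(12−r)/(r+1)): C(12,1) = 12, C(12,2) = 66, C(12,3) = 220, C(12,4) = 495, C(12,5) = 792, C(12,6) = 924 ✓. So r = 6.

Answer: 6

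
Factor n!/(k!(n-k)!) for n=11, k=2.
This is the binomial coefficient C(11,2) = 55.
Final answer: C(11,2) = 55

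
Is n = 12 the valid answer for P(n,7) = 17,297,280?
No

Working:
P(12,7) = 12·11·10·9·8·7·6 = 3,991,680, which does not equal 17,297,280.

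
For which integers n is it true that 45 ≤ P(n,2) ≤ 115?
P(7,2)=42; P(8,2)=56; P(9,2)=72; P(10,2)=90; P(11,2)=110; P(12,2)=132. So valid n = 8, 9, 10, 11.

Answer: 8, 9, 10, 11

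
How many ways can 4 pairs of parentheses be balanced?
Using the Catalan number formula: C_n = C(2n, n) / (n+1)
C_4 = C(8, 4) / (4+1)
     = 70 / 5
     = 14
Final answer: 14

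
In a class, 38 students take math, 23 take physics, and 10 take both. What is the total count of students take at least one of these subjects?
|A∪B| = |A|+|B|-|A∩B| = 38+23-10 = 51.

Answer: 51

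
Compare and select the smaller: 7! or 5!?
7!=5,040, 5!=120. 7! > 5!.

Answer: 5!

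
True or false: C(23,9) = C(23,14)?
True

Explanation: C(23,9) = C(23,23-9) by the symmetry property; both equal 817,190.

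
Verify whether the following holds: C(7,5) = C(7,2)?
Symmetry C(n,k) = C(n,n-k): C(7,5) = 21 and C(7,2) = 21. Both sides agree, so the statement holds.

Answer: True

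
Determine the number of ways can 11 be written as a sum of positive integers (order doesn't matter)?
56
Pentagonal recurrence p(n) = p(n−1) + p(n−2) − p(n−5) − p(n−7) + …: p(11) = p(10) + p(9) − p(6) − p(4) = 42 + 30 − 11 − 5 = 56.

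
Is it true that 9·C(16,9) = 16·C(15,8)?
Absorption identity k·C(n,k) = n·C(n-1,k-1). LHS = 9·11440 = 102,960; RHS = 16·6435 = 102,960.
Final answer: True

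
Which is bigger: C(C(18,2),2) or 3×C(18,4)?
C(C(18,2),2)

Solution: C(C(18,2),2)=11,628, 3×C(18,4)=9,180.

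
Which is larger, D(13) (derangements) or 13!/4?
D(13)

D(13) = (13-1)·[D(12) + D(11)] = 12·[176,214,841 + 14,684,570] = 2,290,792,932; 13!/4 = 6,227,020,800/4 = 1,556,755,200.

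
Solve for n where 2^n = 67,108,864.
26

Explanation: 67,108,864 = 1,024 × 1,024 × 64 = 2^10 × 2^10 × 2^6 = 2^26, so n = 26.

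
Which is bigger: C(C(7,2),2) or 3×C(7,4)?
C(C(7,2),2)

C(C(7,2),2)=210, 3×C(7,4)=105.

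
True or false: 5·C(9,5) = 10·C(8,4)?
Absorption identity k·C(n,k) = n·C(n-1,k-1). LHS = 5·126 = 630; RHS = 10·70 = 700.
Final answer: False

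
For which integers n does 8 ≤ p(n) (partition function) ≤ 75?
6, 7, 8, 9, 10, 11

Explanation: Tabulating p(n) via p(n) = p(n−1) + p(n−2) − p(n−5) − p(n−7) + …: p(5)=7; p(6)=11; p(7)=15; p(8)=22; p(9)=30; p(10)=42; p(11)=56; p(12)=77. So valid n = 6, 7, 8, 9, 10, 11.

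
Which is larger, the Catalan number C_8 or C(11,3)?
C_8 = C(16,8)/(8+1) = 12,870/9 = 1,430; C(11,3) = 165.
Final answer: C_8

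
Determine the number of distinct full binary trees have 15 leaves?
2,674,440

Working:
Using the Catalan number formula: C_n = C(2n, n) / (n+1)
C_14 = C(28, 14) / (14+1)
     = 40116600 / 15
     = 2,674,440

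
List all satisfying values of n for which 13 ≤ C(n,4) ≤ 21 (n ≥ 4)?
6

Reasoning: C(5,4)=5; C(6,4)=15; C(7,4)=35. So valid n = 6.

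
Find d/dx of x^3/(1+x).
(3x^2(1+x) - x^3)/(1+x)²

Quotient rule: [3x^{2}(1+x) - x^3]/(1+x)².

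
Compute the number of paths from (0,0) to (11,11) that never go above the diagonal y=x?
58,786

Explanation: Counted by the Catalan number C_11: C_11 = C(22,11)/(11+1) = 705,432/12 = 58,786.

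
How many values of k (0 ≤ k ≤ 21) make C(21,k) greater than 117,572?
6

Working:
Row 21 is unimodal and symmetric about k=21/2. C(21,7)=116,280 ≤ 117,572; C(21,8)=203,490 > 117,572; by symmetry C(21,k) > 117,572 for k = 8..13. That's 13 - 8 + 1 = 6 values.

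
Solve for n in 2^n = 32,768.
32,768 = 1,024 × 32 = 2^10 × 2^5 = 2^15, so n = 15.
Final answer: 15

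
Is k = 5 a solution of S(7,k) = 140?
Yes

Reasoning: S(7,5) = 5·S(6,5) + S(6,4) = 5·15 + 65 = 140, which equals 140.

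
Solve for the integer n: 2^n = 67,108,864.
26

Reasoning: 67,108,864 = 1,024 × 1,024 × 64 = 2^10 × 2^10 × 2^6 = 2^26, so n = 26.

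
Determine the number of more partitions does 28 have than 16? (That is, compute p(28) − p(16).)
3,487

Working:
Pentagonal recurrence p(n) = p(n−1) + p(n−2) − p(n−5) − p(n−7) + …: p(28) = p(27) + p(26) − p(23) − p(21) + p(16) + p(13) − p(6) − p(2) = 3,010 + 2,436 − 1,255 − 792 + 231 + 101 − 11 − 2 = 3,718.
p(16) = p(15) + p(14) − p(11) − p(9) + p(4) + p(1) = 176 + 135 − 56 − 30 + 5 + 1 = 231.
Difference = 3,718 − 231 = 3,487.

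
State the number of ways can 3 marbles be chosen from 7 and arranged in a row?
210

Working:
P(7,3) = 7!/(7-3)! = 210.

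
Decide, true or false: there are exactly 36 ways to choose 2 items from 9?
C(9,2) = 36.

Answer: True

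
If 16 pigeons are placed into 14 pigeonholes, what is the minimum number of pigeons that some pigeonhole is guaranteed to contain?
2
Pigeonhole: ⌈16/14⌉ = 2.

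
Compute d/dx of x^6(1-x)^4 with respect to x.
Product rule: 6x^{5}(1-x)^{4} + x^6·(-4)(1-x)^{3}.

Answer: 6x^5(1-x)^4 - 4x^6(1-x)^3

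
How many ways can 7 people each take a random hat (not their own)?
1,854
Using D(n) = (n-1)[D(n-1) + D(n-2)]:
D(7) = (7-1) × [D(6) + D(5)]
      = 6 × [265 + 44]
      = 6 × 309
      = 1,854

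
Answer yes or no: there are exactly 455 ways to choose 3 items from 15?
Yes
C(15,3) = 455.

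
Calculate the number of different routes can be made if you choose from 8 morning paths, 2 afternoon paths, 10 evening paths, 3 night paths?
480

Solution: By the multiplication principle: 8 × 2 × 10 × 3 = 480.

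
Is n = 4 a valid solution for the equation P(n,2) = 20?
P(4,2) = 4·3 = 12, which does not equal 20.
Final answer: No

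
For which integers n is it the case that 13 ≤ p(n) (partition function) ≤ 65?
7, 8, 9, 10, 11

Explanation: Tabulating p(n) via p(n) = p(n−1) + p(n−2) − p(n−5) − p(n−7) + …: p(6)=11; p(7)=15; p(8)=22; p(9)=30; p(10)=42; p(11)=56; p(12)=77. So valid n = 7, 8, 9, 10, 11.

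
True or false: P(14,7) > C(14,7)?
True

Working:
P(14,7) = 17,297,280 and C(14,7) = 3,432; P(n,r) = r! × C(n,r) so P > C whenever r ≥ 2.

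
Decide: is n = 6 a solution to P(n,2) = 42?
No
P(6,2) = 6·5 = 30, which does not equal 42.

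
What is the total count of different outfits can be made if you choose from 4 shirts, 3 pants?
12

Solution: By the multiplication principle: 4 × 3 = 12.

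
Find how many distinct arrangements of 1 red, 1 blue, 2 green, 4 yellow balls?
840

Explanation: Multinomial: 8!/(1! × 1! × 2! × 4!) = 840.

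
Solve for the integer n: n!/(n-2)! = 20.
5

Working:
n!/(n-2)! = n×(n-1), a product of 2 consecutive integers ≈ (n−0.5)^2. 20^(1/2) + 0.5 ≈ 5.0; check n = 5: 5×4 = 20 ✓. So n = 5.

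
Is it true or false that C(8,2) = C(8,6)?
Symmetry C(n,k) = C(n,n-k): C(8,2) = 28 and C(8,6) = 28. Both sides agree, so the statement holds.

Answer: True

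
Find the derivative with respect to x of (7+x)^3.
3(7+x)^2

Explanation: Using the power rule: d/dx (7+x)^3 = 3(7+x)^{2}.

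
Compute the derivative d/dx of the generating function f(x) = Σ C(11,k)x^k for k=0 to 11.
Σ k·C(11,k)x^(k-1) for k=1 to 11

Working:
Term-by-term differentiation gives Σ k·C(11,k)x^{k-1} for k=1 to 11.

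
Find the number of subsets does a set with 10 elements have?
1,024

Reasoning: Each element can be included or excluded: 2^10 = 1,024.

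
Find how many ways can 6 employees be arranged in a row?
Arrangements of 6 distinct objects: 6! = 720.

Answer: 720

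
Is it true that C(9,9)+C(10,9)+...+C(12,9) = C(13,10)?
True

Hockey stick identity gives Σ = C(13,10) = 286; RHS C(13,10) = 286.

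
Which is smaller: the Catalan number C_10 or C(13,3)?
C(13,3)

Reasoning: C_10 = C(20,10)/(10+1) = 184,756/11 = 16,796; C(13,3) = 286.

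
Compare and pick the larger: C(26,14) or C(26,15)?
C(26,14)=9,657,700, C(26,15)=7,726,160.

Answer: C(26,14)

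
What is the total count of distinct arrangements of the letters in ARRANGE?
1,260
Word has 7 letters (A=2, R=2, N=1, G=1, E=1). Arrangements: 7!/Π(k!) = 1,260.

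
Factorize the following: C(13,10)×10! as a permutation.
P(13,10)

Explanation: C(13,10)×10! = [13!/(10!(3)!)]×10! = 13!/(3)! = P(13,10) = 1,037,836,800.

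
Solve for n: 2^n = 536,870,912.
29

Explanation: 536,870,912 = 1,024 × 1,024 × 512 = 2^10 × 2^10 × 2^9 = 2^29, so n = 29.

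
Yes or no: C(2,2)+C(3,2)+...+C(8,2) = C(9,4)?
Hockey stick identity gives Σ = C(9,3) = 84; RHS C(9,4) = 126.
Final answer: No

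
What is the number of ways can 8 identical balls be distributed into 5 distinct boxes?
495

Explanation: C(8+5-1, 5-1) = C(12, 4) = 495.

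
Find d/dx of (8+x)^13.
13(8+x)^12

Using the power rule: d/dx (8+x)^13 = 13(8+x)^{12}.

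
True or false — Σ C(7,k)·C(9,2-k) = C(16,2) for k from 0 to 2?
True

Working:
Vandermonde's identity gives C(16,2) = 120; RHS C(16,2) = 120.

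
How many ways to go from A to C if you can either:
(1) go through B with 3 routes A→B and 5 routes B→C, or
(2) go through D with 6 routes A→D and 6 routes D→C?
51

Explanation: Route via B: 3×5=15. Route via D: 6×6=36. Total: 51.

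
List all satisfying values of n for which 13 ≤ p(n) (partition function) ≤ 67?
7, 8, 9, 10, 11

Solution: Tabulating p(n) via p(n) = p(n−1) + p(n−2) − p(n−5) − p(n−7) + …: p(6)=11; p(7)=15; p(8)=22; p(9)=30; p(10)=42; p(11)=56; p(12)=77. So valid n = 7, 8, 9, 10, 11.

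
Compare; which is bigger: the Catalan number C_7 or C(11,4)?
C_7 = C(14,7)/(7+1) = 3,432/8 = 429; C(11,4) = 330.

Answer: C_7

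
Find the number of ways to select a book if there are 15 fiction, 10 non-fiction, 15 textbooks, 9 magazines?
By the addition principle: 15 + 10 + 15 + 9 = 49.
Final answer: 49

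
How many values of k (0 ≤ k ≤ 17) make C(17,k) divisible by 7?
6

Working:
Checking C(17,k) mod 7 for k = 0..17: divisible at k = 4, 5, 6, 11, 12, 13. That's 6 values.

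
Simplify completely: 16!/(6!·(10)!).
This is C(16,6) = 8,008.

Answer: 8,008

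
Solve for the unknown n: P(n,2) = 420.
P(n,2) = n(n−1) is increasing in n; n(n−1) ≈ (n−0.5)^2 = 420 gives n ≈ 21.0. Check: P(19,2) = 342, P(20,2) = 380, P(21,2) = 420 ✓. So n = 21.
Final answer: 21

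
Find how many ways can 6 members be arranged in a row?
720

Working:
Arrangements of 6 distinct objects: 6! = 720.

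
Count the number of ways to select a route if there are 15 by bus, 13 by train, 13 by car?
41

Reasoning: By the addition principle: 15 + 13 + 13 = 41.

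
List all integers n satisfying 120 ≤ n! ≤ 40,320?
5, 6, 7, 8

Solution: n! is strictly increasing; 5! = 120 and 8! = 40,320, so valid n = 5, 6, 7, 8.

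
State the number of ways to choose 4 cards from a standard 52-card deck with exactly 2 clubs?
13 clubs and 39 non-clubs: C(13,2) × C(39,2) = 78 × 741 = 57,798.

Answer: 57,798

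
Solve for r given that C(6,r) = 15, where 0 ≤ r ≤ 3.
C(6,r) is increasing for 0 ≤ r ≤ 3. Stepping up (C(6,r+1) = C(6,r)·(6−r)/(r+1)): C(6,1) = 6, C(6,2) = 15 ✓. So r = 2.
Final answer: 2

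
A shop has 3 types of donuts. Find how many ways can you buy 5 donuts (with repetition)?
21
Stars and bars: C(5+3-1, 5) = C(7, 5) = 21.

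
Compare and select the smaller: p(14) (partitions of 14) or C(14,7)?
Pentagonal recurrence p(n) = p(n−1) + p(n−2) − p(n−5) − p(n−7) + …: p(14) = p(13) + p(12) − p(9) − p(7) + p(2) = 101 + 77 − 30 − 15 + 2 = 135; C(14,7) = 3,432.
Final answer: p(14)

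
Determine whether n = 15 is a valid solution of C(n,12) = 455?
Yes

Solution: C(15,12) = 15·14·13·12·11·10·9·8·7·6·5·4/12! = 217,945,728,000/479,001,600 = 455, which equals 455.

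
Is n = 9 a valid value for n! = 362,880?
Yes

Working:
9! = 9·8! = 9·40,320 = 362,880, which equals 362,880.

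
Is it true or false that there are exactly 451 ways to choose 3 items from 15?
False

Explanation: C(15,3) = 455 ≠ 451.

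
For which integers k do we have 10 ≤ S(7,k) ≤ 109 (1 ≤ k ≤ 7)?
2, 6

Working:
S(7,1)=1; S(7,2)=63; S(7,3)=301; S(7,4)=350; S(7,5)=140; S(7,6)=21; S(7,7)=1. So valid k = 2, 6.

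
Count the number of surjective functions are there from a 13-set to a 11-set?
97,037,740,800

Reasoning: Onto functions = 11! × S(13,11)
First compute S(13,11) via recurrence:
Using the Stirling recurrence: S(n,k) = k·S(n-1,k) + S(n-1,k-1)
S(13,11) = 11·S(12,11) + S(12,10)
         = 11·66 + 1705
         = 726 + 1705
         = 2,431
Then: 39916800 × 2431 = 97,037,740,800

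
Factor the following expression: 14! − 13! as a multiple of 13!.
13 × 13! = 80,951,270,400

Reasoning: 14! − 13! = 14·13! − 13! = (14 − 1)·13! = 13 × 13! = 80,951,270,400.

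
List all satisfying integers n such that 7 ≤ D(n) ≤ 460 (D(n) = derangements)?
Using D(n) = (n−1)[D(n−1) + D(n−2)] with D(1)=0, D(2)=1: D(3)=2; D(4)=9; D(5)=44; D(6)=265; D(7)=1,854. So valid n = 4, 5, 6.

Answer: 4, 5, 6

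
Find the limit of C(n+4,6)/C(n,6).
1

Solution: Both numerator and denominator grow as n^6/6! for large n, so the ratio → 1.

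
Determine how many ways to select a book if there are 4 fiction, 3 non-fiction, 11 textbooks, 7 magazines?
25

By the addition principle: 4 + 3 + 11 + 7 = 25.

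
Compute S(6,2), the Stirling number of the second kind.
31

Reasoning: Using the Stirling recurrence: S(n,k) = k·S(n-1,k) + S(n-1,k-1)
S(6,2) = 2·S(5,2) + S(5,1)
         = 2·15 + 1
         = 30 + 1
         = 31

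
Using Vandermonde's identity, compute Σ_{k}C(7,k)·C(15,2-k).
231

Explanation: = C(7+15,2) = C(22,2) = 231.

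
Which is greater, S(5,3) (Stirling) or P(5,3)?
P(5,3)

Explanation: S(5,3) = 3·S(4,3) + S(4,2) = 3·6 + 7 = 25; P(5,3) = 60.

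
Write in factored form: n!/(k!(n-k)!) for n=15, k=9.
This is the binomial coefficient C(15,9) = 5,005.

Answer: C(15,9) = 5,005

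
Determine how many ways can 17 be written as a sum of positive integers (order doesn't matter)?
297
Pentagonal recurrence p(n) = p(n−1) + p(n−2) − p(n−5) − p(n−7) + …: p(17) = p(16) + p(15) − p(12) − p(10) + p(5) + p(2) = 231 + 176 − 77 − 42 + 7 + 2 = 297.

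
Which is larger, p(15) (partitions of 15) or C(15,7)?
C(15,7)
Pentagonal recurrence p(n) = p(n−1) + p(n−2) − p(n−5) − p(n−7) + …: p(15) = p(14) + p(13) − p(10) − p(8) + p(3) + p(0) = 135 + 101 − 42 − 22 + 3 + 1 = 176; C(15,7) = 6,435.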